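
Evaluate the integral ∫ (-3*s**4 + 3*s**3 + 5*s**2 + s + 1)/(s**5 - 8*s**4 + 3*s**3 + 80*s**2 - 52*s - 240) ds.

Factor the denominator: (s - 5)*(s - 4)*(s - 3)*(s + 2)**2.
Partial-fraction decomposition: -18059/(44100*(s + 2)) + 53/(210*(s + 2)**2) - 113/(50*(s - 3)) + 491/(36*(s - 4)) - 1369/(98*(s - 5)).
Integrate each term; A/(s−a) gives A·log|s−a|; A/(s−a)² gives −A/(s−a).

-1369*log(s - 5)/98 + 491*log(s - 4)/36 - 113*log(s - 3)/50 - 18059*log(s + 2)/44100 - 53/(210*s + 420) + C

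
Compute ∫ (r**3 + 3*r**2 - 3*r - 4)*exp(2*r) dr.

(4*r**3 + 6*r**2 - 18*r - 7)*exp(2*r)/8 + C

Use integration by parts with u = r**3 + 3*r**2 - 3*r - 4, dv = exp(2*r) dr, so v = exp(2*r)/2.
Apply parts 3 times (tabular method): alternate signs, differentiate u down to 0, integrate dv up.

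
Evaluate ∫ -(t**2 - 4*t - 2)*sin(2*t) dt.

Use integration by parts with u = t**2 - 4*t - 2, dv = -sin(2*t) dt, so v = cos(2*t)/2.
Apply parts 2 times (tabular method): alternate signs, differentiate u down to 0, integrate dv up.

t**2*cos(2*t)/2 - t*sin(2*t)/2 - 2*t*cos(2*t) + sin(2*t) - 5*cos(2*t)/4 + C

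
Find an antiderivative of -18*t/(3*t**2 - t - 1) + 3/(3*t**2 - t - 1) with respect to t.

-3*log(3*t**2 - t - 1) + C

Let u = 3*t**2 - t - 1, so du = (6*t - 1) dt.
Rewriting, the integral becomes -3·∫ 1/u du = -3·log(u).
Substituting back, u = 3*t**2 - t - 1.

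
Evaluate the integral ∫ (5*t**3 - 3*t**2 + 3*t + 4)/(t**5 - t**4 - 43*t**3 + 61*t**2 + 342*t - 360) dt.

Factor the denominator: (t - 5)*(t - 4)*(t - 1)*(t + 3)*(t + 6).
Partial-fraction decomposition: -601/(1155*(t + 6)) + 167/(672*(t + 3)) + 3/(112*(t - 1)) - 48/(35*(t - 4)) + 569/(352*(t - 5)).
Integrate each term: A/(t−a) contributes A·log|t−a|.

569*log(t - 5)/352 - 48*log(t - 4)/35 + 3*log(t - 1)/112 + 167*log(t + 3)/672 - 601*log(t + 6)/1155 + C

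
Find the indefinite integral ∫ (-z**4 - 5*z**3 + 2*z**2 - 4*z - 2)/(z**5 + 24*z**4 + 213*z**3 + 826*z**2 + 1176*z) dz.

Factor the denominator: z*(z + 4)*(z + 6)*(z + 7)**2.
Partial-fraction decomposition: 4717/(441*(z + 7)) + 562/(21*(z + 7)**2) - 61/(6*(z + 6)) - 55/(36*(z + 4)) - 1/(588*z).
Integrate each term; A/(z−a) gives A·log|z−a|; A/(z−a)² gives −A/(z−a).

-log(z)/588 - 55*log(z + 4)/36 - 61*log(z + 6)/6 + 4717*log(z + 7)/441 - 562/(21*z + 147) + C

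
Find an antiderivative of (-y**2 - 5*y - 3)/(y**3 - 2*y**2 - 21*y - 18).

-23*log(y - 6)/21 - log(y + 1)/14 + log(y + 3)/6 + C

Factor the denominator: (y - 6)*(y + 1)*(y + 3).
Partial-fraction decomposition: 1/(6*(y + 3)) - 1/(14*(y + 1)) - 23/(21*(y - 6)).
Integrate each term: A/(y−a) contributes A·log|y−a|.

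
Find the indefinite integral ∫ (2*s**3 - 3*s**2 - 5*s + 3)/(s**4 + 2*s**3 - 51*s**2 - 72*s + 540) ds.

3*log(s - 6)/4 - 5*log(s - 3)/72 - 27*log(s + 5)/8 + 169*log(s + 6)/36 + C

Factor the denominator: (s - 6)*(s - 3)*(s + 5)*(s + 6).
Partial-fraction decomposition: 169/(36*(s + 6)) - 27/(8*(s + 5)) - 5/(72*(s - 3)) + 3/(4*(s - 6)).
Integrate each term: A/(s−a) contributes A·log|s−a|.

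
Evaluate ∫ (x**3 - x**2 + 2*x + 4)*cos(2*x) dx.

Use integration by parts with u = x**3 - x**2 + 2*x + 4, dv = cos(2*x) dx, so v = sin(2*x)/2.
Apply parts 3 times (tabular method): alternate signs, differentiate u down to 0, integrate dv up.

x**3*sin(2*x)/2 - x**2*sin(2*x)/2 + 3*x**2*cos(2*x)/4 + x*sin(2*x)/4 - x*cos(2*x)/2 + 9*sin(2*x)/4 + cos(2*x)/8 + C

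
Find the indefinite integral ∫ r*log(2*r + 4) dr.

r**2*log(2*r + 4)/2 - r**2/4 + r - 2*log(r + 2) + C

Use integration by parts with u = log(2*r + 4), dv = r dr.
Then du = 2/(2*r + 4) dr and v = r**2/2.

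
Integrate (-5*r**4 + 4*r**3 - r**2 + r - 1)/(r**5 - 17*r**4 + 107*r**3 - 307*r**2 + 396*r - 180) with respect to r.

Factor the denominator: (r - 6)*(r - 5)*(r - 3)*(r - 2)*(r - 1).
Partial-fraction decomposition: -1/(20*(r - 1)) + 17/(4*(r - 2)) - 76/(3*(r - 3)) + 441/(4*(r - 5)) - 5647/(60*(r - 6)).
Integrate each term: A/(r−a) contributes A·log|r−a|.

-5647*log(r - 6)/60 + 441*log(r - 5)/4 - 76*log(r - 3)/3 + 17*log(r - 2)/4 - log(r - 1)/20 + C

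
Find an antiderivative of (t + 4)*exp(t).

(t + 3)*exp(t) + C

Use integration by parts with u = t + 4, dv = exp(t) dt, so v = exp(t).
Apply parts 1 times (tabular method): alternate signs, differentiate u down to 0, integrate dv up.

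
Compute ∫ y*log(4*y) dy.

Use integration by parts with u = log(4*y), dv = y dy.
Then du = 1/y dy and v = y**2/2.

y**2*(log(y) + 2*log(2))/2 - y**2/4 + C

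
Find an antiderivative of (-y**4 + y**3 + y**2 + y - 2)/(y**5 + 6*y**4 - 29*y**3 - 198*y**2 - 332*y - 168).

Factor the denominator: (y - 6)*(y + 1)*(y + 2)**2*(y + 7).
Partial-fraction decomposition: -104/(75*(y + 7)) + 47/(100*(y + 2)) - 3/(5*(y + 2)**2) + 2/(21*(y + 1)) - 5/(28*(y - 6)).
Integrate each term; A/(y−a) gives A·log|y−a|; A/(y−a)² gives −A/(y−a).

-5*log(y - 6)/28 + 2*log(y + 1)/21 + 47*log(y + 2)/100 - 104*log(y + 7)/75 + 3/(5*y + 10) + C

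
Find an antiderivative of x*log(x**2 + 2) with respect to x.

Let u = x**2 + 2, so du = (2*x) dx.
The integral becomes (1/2)·∫ log(u) du; integrate by parts with u′=log(u), dv′=du.

x**2*log(x**2 + 2)/2 - x**2/2 + log(x**2 + 2) + C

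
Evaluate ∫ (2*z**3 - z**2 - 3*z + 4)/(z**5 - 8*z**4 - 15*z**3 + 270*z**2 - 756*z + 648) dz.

Factor the denominator: (z - 6)*(z - 3)**2*(z - 2)*(z + 6).
Partial-fraction decomposition: -223/(3888*(z + 6)) - 5/(16*(z - 2)) - 125/(243*(z - 3)) - 40/(27*(z - 3)**2) + 191/(216*(z - 6)).
Integrate each term; A/(z−a) gives A·log|z−a|; A/(z−a)² gives −A/(z−a).

191*log(z - 6)/216 - 125*log(z - 3)/243 - 5*log(z - 2)/16 - 223*log(z + 6)/3888 + 40/(27*z - 81) + C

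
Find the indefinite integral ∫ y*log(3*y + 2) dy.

y**2*log(3*y + 2)/2 - y**2/4 + y/3 - 2*log(3*y + 2)/9 + C

Use integration by parts with u = log(3*y + 2), dv = y dy.
Then du = 3/(3*y + 2) dy and v = y**2/2.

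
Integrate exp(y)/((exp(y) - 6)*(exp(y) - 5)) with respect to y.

log(exp(y) - 6) - log(exp(y) - 5) + C

Let u = e^y, du = e^y dy.
The integral becomes ∫ du/((u-6)(u-5)); decompose into partial fractions.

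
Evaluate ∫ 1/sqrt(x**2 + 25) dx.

Substitute x = 5·tan(θ), so dx = 5·sec(θ)^2 dθ and the radical becomes sqrt(x**2 + 25) = 5·sec(θ) by the Pythagorean identity.
Integrate the resulting trig expression in θ, then back-substitute tan(θ) = x/5, sec(θ) = sqrt(x**2 + 25)/5 (absorbing any constant into C).

log(x + sqrt(x**2 + 25)) + C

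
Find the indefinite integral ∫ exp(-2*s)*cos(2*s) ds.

Let I denote the integral. Integrate by parts with u = cos(2*s), dv = exp(-2*s) ds, so v = -exp(-2*s)/2: I = -exp(-2*s)*cos(2*s)/2 − ∫ exp(-2*s)*sin(2*s) ds.
Apply parts again with u = sin(2*s), dv = exp(-2*s) ds: ∫ exp(-2*s)*sin(2*s) ds = -exp(-2*s)*sin(2*s)/2 + I. Substituting back brings back I: I = exp(-2*s)*sin(2*s)/2 - exp(-2*s)*cos(2*s)/2 − I.
Solving for I: (1 + 1)·I equals the remaining terms, so I = (1/2)·(exp(-2*s)*sin(2*s)/2 - exp(-2*s)*cos(2*s)/2).

exp(-2*s)*sin(2*s)/4 - exp(-2*s)*cos(2*s)/4 + C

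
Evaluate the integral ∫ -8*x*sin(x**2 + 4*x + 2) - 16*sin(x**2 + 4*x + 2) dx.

Let u = x**2 + 4*x + 2, so du = (2*x + 4) dx.
Rewriting, the integral becomes -4·∫ sin(u) du = -4·-cos(u).
Substituting back, u = x**2 + 4*x + 2.

4*cos(x**2 + 4*x + 2) + C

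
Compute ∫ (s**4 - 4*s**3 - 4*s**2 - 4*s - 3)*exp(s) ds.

(s**4 - 8*s**3 + 20*s**2 - 44*s + 41)*exp(s) + C

Use integration by parts with u = s**4 - 4*s**3 - 4*s**2 - 4*s - 3, dv = exp(s) ds, so v = exp(s).
Apply parts 4 times (tabular method): alternate signs, differentiate u down to 0, integrate dv up.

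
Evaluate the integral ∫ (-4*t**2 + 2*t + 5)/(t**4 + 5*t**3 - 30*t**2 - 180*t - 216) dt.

-127*log(t - 6)/864 + 15*log(t + 2)/32 - 37*log(t + 3)/27 + 151*log(t + 6)/144 + C

Factor the denominator: (t - 6)*(t + 2)*(t + 3)*(t + 6).
Partial-fraction decomposition: 151/(144*(t + 6)) - 37/(27*(t + 3)) + 15/(32*(t + 2)) - 127/(864*(t - 6)).
Integrate each term: A/(t−a) contributes A·log|t−a|.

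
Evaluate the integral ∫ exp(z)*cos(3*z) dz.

Let I denote the integral. Integrate by parts with u = cos(3*z), dv = exp(z) dz, so v = exp(z): I = exp(z)*cos(3*z) + 3·∫ exp(z)*sin(3*z) dz.
Apply parts again with u = sin(3*z), dv = exp(z) dz: ∫ exp(z)*sin(3*z) dz = exp(z)*sin(3*z) − 3·I. Substituting back brings back I: I = 3*exp(z)*sin(3*z) + exp(z)*cos(3*z) − 9·I.
Solving for I: (1 + 9)·I equals the remaining terms, so I = (1/10)·(3*exp(z)*sin(3*z) + exp(z)*cos(3*z)).

3*exp(z)*sin(3*z)/10 + exp(z)*cos(3*z)/10 + C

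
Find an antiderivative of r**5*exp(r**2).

Let u = r², du = 2r dr; rewrite as (1/2)∫ u^2·exp(1u) du.
Now integrate by parts 2 times.

(r**4 - 2*r**2 + 2)*exp(r**2)/2 + C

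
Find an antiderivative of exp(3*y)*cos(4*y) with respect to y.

Let I denote the integral. Integrate by parts with u = cos(4*y), dv = exp(3*y) dy, so v = exp(3*y)/3: I = exp(3*y)*cos(4*y)/3 + (4/3)·∫ exp(3*y)*sin(4*y) dy.
Apply parts again with u = sin(4*y), dv = exp(3*y) dy: ∫ exp(3*y)*sin(4*y) dy = exp(3*y)*sin(4*y)/3 − (4/3)·I. Substituting back brings back I: I = 4*exp(3*y)*sin(4*y)/9 + exp(3*y)*cos(4*y)/3 − (16/9)·I.
Solving for I: (1 + 16/9)·I equals the remaining terms, so I = (9/25)·(4*exp(3*y)*sin(4*y)/9 + exp(3*y)*cos(4*y)/3).

4*exp(3*y)*sin(4*y)/25 + 3*exp(3*y)*cos(4*y)/25 + C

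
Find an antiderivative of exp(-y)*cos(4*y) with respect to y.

4*exp(-y)*sin(4*y)/17 - exp(-y)*cos(4*y)/17 + C

Let I denote the integral. Integrate by parts with u = cos(4*y), dv = exp(-y) dy, so v = -exp(-y): I = -exp(-y)*cos(4*y) − 4·∫ exp(-y)*sin(4*y) dy.
Apply parts again with u = sin(4*y), dv = exp(-y) dy: ∫ exp(-y)*sin(4*y) dy = -exp(-y)*sin(4*y) + 4·I. Substituting back brings back I: I = 4*exp(-y)*sin(4*y) - exp(-y)*cos(4*y) − 16·I.
Solving for I: (1 + 16)·I equals the remaining terms, so I = (1/17)·(4*exp(-y)*sin(4*y) - exp(-y)*cos(4*y)).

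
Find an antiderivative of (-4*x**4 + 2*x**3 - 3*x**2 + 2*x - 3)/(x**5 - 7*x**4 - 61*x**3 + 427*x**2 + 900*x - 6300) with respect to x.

-1509*log(x - 7)/52 + 147*log(x - 6)/4 - 1159*log(x - 5)/110 + 43*log(x + 5)/20 - 1913*log(x + 6)/572 + C

Factor the denominator: (x - 7)*(x - 6)*(x - 5)*(x + 5)*(x + 6).
Partial-fraction decomposition: -1913/(572*(x + 6)) + 43/(20*(x + 5)) - 1159/(110*(x - 5)) + 147/(4*(x - 6)) - 1509/(52*(x - 7)).
Integrate each term: A/(x−a) contributes A·log|x−a|.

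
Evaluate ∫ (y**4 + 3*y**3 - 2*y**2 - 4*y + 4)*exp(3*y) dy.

(27*y**4 + 45*y**3 - 99*y**2 - 42*y + 122)*exp(3*y)/81 + C

Use integration by parts with u = y**4 + 3*y**3 - 2*y**2 - 4*y + 4, dv = exp(3*y) dy, so v = exp(3*y)/3.
Apply parts 4 times (tabular method): alternate signs, differentiate u down to 0, integrate dv up.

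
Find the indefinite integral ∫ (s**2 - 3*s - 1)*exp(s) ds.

Use integration by parts with u = s**2 - 3*s - 1, dv = exp(s) ds, so v = exp(s).
Apply parts 2 times (tabular method): alternate signs, differentiate u down to 0, integrate dv up.

(s**2 - 5*s + 4)*exp(s) + C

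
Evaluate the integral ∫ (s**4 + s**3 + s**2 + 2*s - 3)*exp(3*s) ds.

Use integration by parts with u = s**4 + s**3 + s**2 + 2*s - 3, dv = exp(3*s) ds, so v = exp(3*s)/3.
Apply parts 4 times (tabular method): alternate signs, differentiate u down to 0, integrate dv up.

(27*s**4 - 9*s**3 + 36*s**2 + 30*s - 91)*exp(3*s)/81 + C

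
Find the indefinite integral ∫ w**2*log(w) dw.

Use integration by parts with u = log(w), dv = w**2 dw.
Then du = 1/w dw and v = w**3/3.

w**3*log(w)/3 - w**3/9 + C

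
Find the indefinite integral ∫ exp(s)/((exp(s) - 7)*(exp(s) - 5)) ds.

Let u = e^s, du = e^s ds.
The integral becomes ∫ du/((u-5)(u-7)); decompose into partial fractions.

log(exp(s) - 7)/2 - log(exp(s) - 5)/2 + C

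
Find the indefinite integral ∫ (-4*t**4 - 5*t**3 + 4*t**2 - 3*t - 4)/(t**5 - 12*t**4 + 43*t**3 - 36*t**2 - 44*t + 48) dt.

-3071*log(t - 6)/140 + 108*log(t - 4)/5 - 49*log(t - 2)/12 + 2*log(t - 1)/5 + 2*log(t + 1)/105 + C

Factor the denominator: (t - 6)*(t - 4)*(t - 2)*(t - 1)*(t + 1).
Partial-fraction decomposition: 2/(105*(t + 1)) + 2/(5*(t - 1)) - 49/(12*(t - 2)) + 108/(5*(t - 4)) - 3071/(140*(t - 6)).
Integrate each term: A/(t−a) contributes A·log|t−a|.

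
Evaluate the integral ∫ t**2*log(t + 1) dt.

t**3*log(t + 1)/3 - t**3/9 + t**2/6 - t/3 + log(t + 1)/3 + C

Use integration by parts with u = log(t + 1), dv = t**2 dt.
Then du = 1/(t + 1) dt and v = t**3/3.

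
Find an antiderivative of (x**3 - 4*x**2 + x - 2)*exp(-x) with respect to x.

Use integration by parts with u = x**3 - 4*x**2 + x - 2, dv = exp(-x) dx, so v = -exp(-x).
Apply parts 3 times (tabular method): alternate signs, differentiate u down to 0, integrate dv up.

(-x**3 + x**2 + x + 3)*exp(-x) + C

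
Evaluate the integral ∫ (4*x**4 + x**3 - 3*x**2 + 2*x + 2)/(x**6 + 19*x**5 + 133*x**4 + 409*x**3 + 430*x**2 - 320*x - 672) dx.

log(x - 1)/400 - 7*log(x + 2)/10 + 133*log(x + 3)/8 - 1441*log(x + 4)/150 - 1517*log(x + 7)/240 + 151/(5*x + 20) + C

Factor the denominator: (x - 1)*(x + 2)*(x + 3)*(x + 4)**2*(x + 7).
Partial-fraction decomposition: -1517/(240*(x + 7)) - 1441/(150*(x + 4)) - 151/(5*(x + 4)**2) + 133/(8*(x + 3)) - 7/(10*(x + 2)) + 1/(400*(x - 1)).
Integrate each term; A/(x−a) gives A·log|x−a|; A/(x−a)² gives −A/(x−a).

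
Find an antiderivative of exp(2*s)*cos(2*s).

exp(2*s)*sin(2*s)/4 + exp(2*s)*cos(2*s)/4 + C

Let I denote the integral. Integrate by parts with u = cos(2*s), dv = exp(2*s) ds, so v = exp(2*s)/2: I = exp(2*s)*cos(2*s)/2 + ∫ exp(2*s)*sin(2*s) ds.
Apply parts again with u = sin(2*s), dv = exp(2*s) ds: ∫ exp(2*s)*sin(2*s) ds = exp(2*s)*sin(2*s)/2 − I. Substituting back brings back I: I = exp(2*s)*sin(2*s)/2 + exp(2*s)*cos(2*s)/2 − I.
Solving for I: (1 + 1)·I equals the remaining terms, so I = (1/2)·(exp(2*s)*sin(2*s)/2 + exp(2*s)*cos(2*s)/2).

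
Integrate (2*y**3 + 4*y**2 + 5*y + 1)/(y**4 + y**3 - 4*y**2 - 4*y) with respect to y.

Factor the denominator: y*(y - 2)*(y + 1)*(y + 2).
Partial-fraction decomposition: 9/(8*(y + 2)) - 2/(3*(y + 1)) + 43/(24*(y - 2)) - 1/(4*y).
Integrate each term: A/(y−a) contributes A·log|y−a|.

-log(y)/4 + 43*log(y - 2)/24 - 2*log(y + 1)/3 + 9*log(y + 2)/8 + C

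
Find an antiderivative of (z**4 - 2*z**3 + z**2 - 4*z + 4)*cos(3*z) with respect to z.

z**4*sin(3*z)/3 - 2*z**3*sin(3*z)/3 + 4*z**3*cos(3*z)/9 - z**2*sin(3*z)/9 - 2*z**2*cos(3*z)/3 - 8*z*sin(3*z)/9 - 2*z*cos(3*z)/27 + 110*sin(3*z)/81 - 8*cos(3*z)/27 + C

Use integration by parts with u = z**4 - 2*z**3 + z**2 - 4*z + 4, dv = cos(3*z) dz, so v = sin(3*z)/3.
Apply parts 4 times (tabular method): alternate signs, differentiate u down to 0, integrate dv up.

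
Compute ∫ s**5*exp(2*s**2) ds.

Let u = s², du = 2s ds; rewrite as (1/2)∫ u^2·exp(2u) du.
Now integrate by parts 2 times.

(2*s**4 - 2*s**2 + 1)*exp(2*s**2)/8 + C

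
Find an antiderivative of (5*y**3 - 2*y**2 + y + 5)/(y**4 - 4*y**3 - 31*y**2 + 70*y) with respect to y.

Factor the denominator: y*(y - 7)*(y - 2)*(y + 5).
Partial-fraction decomposition: 45/(28*(y + 5)) - 39/(70*(y - 2)) + 543/(140*(y - 7)) + 1/(14*y).
Integrate each term: A/(y−a) contributes A·log|y−a|.

log(y)/14 + 543*log(y - 7)/140 - 39*log(y - 2)/70 + 45*log(y + 5)/28 + C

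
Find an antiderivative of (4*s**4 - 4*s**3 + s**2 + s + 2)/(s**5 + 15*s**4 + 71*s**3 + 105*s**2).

Factor the denominator: s**2*(s + 3)*(s + 5)*(s + 7).
Partial-fraction decomposition: 2755/(98*(s + 7)) - 1511/(50*(s + 5)) + 55/(9*(s + 3)) - 37/(11025*s) + 2/(105*s**2).
Integrate each term; A/(s−a) gives A·log|s−a|; A/(s−a)² gives −A/(s−a).

-37*log(s)/11025 + 55*log(s + 3)/9 - 1511*log(s + 5)/50 + 2755*log(s + 7)/98 - 2/(105*s) + C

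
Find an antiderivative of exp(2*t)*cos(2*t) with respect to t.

Let I denote the integral. Integrate by parts with u = cos(2*t), dv = exp(2*t) dt, so v = exp(2*t)/2: I = exp(2*t)*cos(2*t)/2 + ∫ exp(2*t)*sin(2*t) dt.
Apply parts again with u = sin(2*t), dv = exp(2*t) dt: ∫ exp(2*t)*sin(2*t) dt = exp(2*t)*sin(2*t)/2 − I. Substituting back brings back I: I = exp(2*t)*sin(2*t)/2 + exp(2*t)*cos(2*t)/2 − I.
Solving for I: (1 + 1)·I equals the remaining terms, so I = (1/2)·(exp(2*t)*sin(2*t)/2 + exp(2*t)*cos(2*t)/2).

exp(2*t)*sin(2*t)/4 + exp(2*t)*cos(2*t)/4 + C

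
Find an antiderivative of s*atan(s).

s**2*atan(s)/2 - s/2 + atan(s)/2 + C

Use integration by parts with u = arctan(s), dv = s ds.
Then du = 1/(s**2 + 1) ds.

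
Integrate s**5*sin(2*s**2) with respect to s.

-s**4*cos(2*s**2)/4 + s**2*sin(2*s**2)/4 + cos(2*s**2)/8 + C

Let u = s², du = 2s ds; rewrite as (1/2)∫ u^2·sin(2u) du.
Now integrate by parts 2 times.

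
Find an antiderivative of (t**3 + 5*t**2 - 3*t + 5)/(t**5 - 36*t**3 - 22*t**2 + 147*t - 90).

383*log(t - 6)/2475 - 31*log(t - 1)/450 - log(t + 3)/9 + 5*log(t + 5)/198 + 1/(15*t - 15) + C

Factor the denominator: (t - 6)*(t - 1)**2*(t + 3)*(t + 5).
Partial-fraction decomposition: 5/(198*(t + 5)) - 1/(9*(t + 3)) - 31/(450*(t - 1)) - 1/(15*(t - 1)**2) + 383/(2475*(t - 6)).
Integrate each term; A/(t−a) gives A·log|t−a|; A/(t−a)² gives −A/(t−a).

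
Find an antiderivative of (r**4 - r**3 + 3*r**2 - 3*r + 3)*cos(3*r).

r**4*sin(3*r)/3 - r**3*sin(3*r)/3 + 4*r**3*cos(3*r)/9 + 5*r**2*sin(3*r)/9 - r**2*cos(3*r)/3 - 7*r*sin(3*r)/9 + 10*r*cos(3*r)/27 + 71*sin(3*r)/81 - 7*cos(3*r)/27 + C

Use integration by parts with u = r**4 - r**3 + 3*r**2 - 3*r + 3, dv = cos(3*r) dr, so v = sin(3*r)/3.
Apply parts 4 times (tabular method): alternate signs, differentiate u down to 0, integrate dv up.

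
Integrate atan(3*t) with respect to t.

Use integration by parts with u = arctan(3*t), dv = dt.
Then du = 3/(9*t**2 + 1) dt.

t*atan(3*t) - log(9*t**2 + 1)/6 + C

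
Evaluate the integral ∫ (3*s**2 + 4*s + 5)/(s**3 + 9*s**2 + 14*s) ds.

5*log(s)/14 - 9*log(s + 2)/10 + 124*log(s + 7)/35 + C

Factor the denominator: s*(s + 2)*(s + 7).
Partial-fraction decomposition: 124/(35*(s + 7)) - 9/(10*(s + 2)) + 5/(14*s).
Integrate each term: A/(s−a) contributes A·log|s−a|.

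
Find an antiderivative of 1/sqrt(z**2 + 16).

log(z + sqrt(z**2 + 16)) + C

Substitute z = 4·tan(θ), so dz = 4·sec(θ)^2 dθ and the radical becomes sqrt(z**2 + 16) = 4·sec(θ) by the Pythagorean identity.
Integrate the resulting trig expression in θ, then back-substitute tan(θ) = z/4, sec(θ) = sqrt(z**2 + 16)/4 (absorbing any constant into C).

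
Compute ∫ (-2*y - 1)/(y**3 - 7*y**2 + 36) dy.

Factor the denominator: (y - 6)*(y - 3)*(y + 2).
Partial-fraction decomposition: 3/(40*(y + 2)) + 7/(15*(y - 3)) - 13/(24*(y - 6)).
Integrate each term: A/(y−a) contributes A·log|y−a|.

-13*log(y - 6)/24 + 7*log(y - 3)/15 + 3*log(y + 2)/40 + C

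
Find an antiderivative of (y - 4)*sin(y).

Use integration by parts with u = y - 4, dv = sin(y) dy, so v = -cos(y).
Apply parts 1 times (tabular method): alternate signs, differentiate u down to 0, integrate dv up.

-y*cos(y) + sin(y) + 4*cos(y) + C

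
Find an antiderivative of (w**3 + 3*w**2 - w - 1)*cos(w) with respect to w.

w**3*sin(w) + 3*w**2*sin(w) + 3*w**2*cos(w) - 7*w*sin(w) + 6*w*cos(w) - 7*sin(w) - 7*cos(w) + C

Use integration by parts with u = w**3 + 3*w**2 - w - 1, dv = cos(w) dw, so v = sin(w).
Apply parts 3 times (tabular method): alternate signs, differentiate u down to 0, integrate dv up.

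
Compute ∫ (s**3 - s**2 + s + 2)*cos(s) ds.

s**3*sin(s) - s**2*sin(s) + 3*s**2*cos(s) - 5*s*sin(s) - 2*s*cos(s) + 4*sin(s) - 5*cos(s) + C

Use integration by parts with u = s**3 - s**2 + s + 2, dv = cos(s) ds, so v = sin(s).
Apply parts 3 times (tabular method): alternate signs, differentiate u down to 0, integrate dv up.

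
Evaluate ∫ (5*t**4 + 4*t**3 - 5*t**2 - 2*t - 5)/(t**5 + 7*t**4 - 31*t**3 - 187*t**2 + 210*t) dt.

-log(t)/42 + 697*log(t - 5)/528 + 3*log(t - 1)/224 - 5443*log(t + 6)/462 + 10397*log(t + 7)/672 + C

Factor the denominator: t*(t - 5)*(t - 1)*(t + 6)*(t + 7).
Partial-fraction decomposition: 10397/(672*(t + 7)) - 5443/(462*(t + 6)) + 3/(224*(t - 1)) + 697/(528*(t - 5)) - 1/(42*t).
Integrate each term: A/(t−a) contributes A·log|t−a|.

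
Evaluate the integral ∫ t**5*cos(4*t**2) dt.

t**4*sin(4*t**2)/8 + t**2*cos(4*t**2)/16 - sin(4*t**2)/64 + C

Let u = t², du = 2t dt; rewrite as (1/2)∫ u^2·cos(4u) du.
Now integrate by parts 2 times.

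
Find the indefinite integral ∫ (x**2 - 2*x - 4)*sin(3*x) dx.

-x**2*cos(3*x)/3 + 2*x*sin(3*x)/9 + 2*x*cos(3*x)/3 - 2*sin(3*x)/9 + 38*cos(3*x)/27 + C

Use integration by parts with u = x**2 - 2*x - 4, dv = sin(3*x) dx, so v = -cos(3*x)/3.
Apply parts 2 times (tabular method): alternate signs, differentiate u down to 0, integrate dv up.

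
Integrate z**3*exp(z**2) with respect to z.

(z**2 - 1)*exp(z**2)/2 + C

Let u = z², du = 2z dz; rewrite as (1/2)∫ u^1·exp(1u) du.
Now integrate by parts 1 time.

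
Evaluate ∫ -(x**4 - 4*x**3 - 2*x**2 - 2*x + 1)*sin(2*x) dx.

Use integration by parts with u = x**4 - 4*x**3 - 2*x**2 - 2*x + 1, dv = -sin(2*x) dx, so v = cos(2*x)/2.
Apply parts 4 times (tabular method): alternate signs, differentiate u down to 0, integrate dv up.

x**4*cos(2*x)/2 - x**3*sin(2*x) - 2*x**3*cos(2*x) + 3*x**2*sin(2*x) - 5*x**2*cos(2*x)/2 + 5*x*sin(2*x)/2 + 2*x*cos(2*x) - sin(2*x) + 7*cos(2*x)/4 + C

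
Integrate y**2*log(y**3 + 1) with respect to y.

y**3*log(y**3 + 1)/3 - y**3/3 + log(y**3 + 1)/3 + C

Let u = y**3 + 1, so du = (3*y**2) dy.
The integral becomes (1/3)·∫ log(u) du; integrate by parts with u′=log(u), dv′=du.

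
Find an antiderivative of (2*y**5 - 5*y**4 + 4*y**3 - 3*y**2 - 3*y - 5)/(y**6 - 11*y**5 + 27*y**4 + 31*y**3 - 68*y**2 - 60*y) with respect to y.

Factor the denominator: y*(y - 6)*(y - 5)*(y - 2)*(y + 1)**2.
Partial-fraction decomposition: 131/(882*(y + 1)) - 8/(63*(y + 1)**2) - 7/(216*(y - 2)) - 353/(54*(y - 5)) + 9805/(1176*(y - 6)) + 1/(12*y).
Integrate each term; A/(y−a) gives A·log|y−a|; A/(y−a)² gives −A/(y−a).

log(y)/12 + 9805*log(y - 6)/1176 - 353*log(y - 5)/54 - 7*log(y - 2)/216 + 131*log(y + 1)/882 + 8/(63*y + 63) + C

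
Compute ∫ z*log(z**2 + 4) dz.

Let u = z**2 + 4, so du = (2*z) dz.
The integral becomes (1/2)·∫ log(u) du; integrate by parts with u′=log(u), dv′=du.

z**2*log(z**2 + 4)/2 - z**2/2 + 2*log(z**2 + 4) + C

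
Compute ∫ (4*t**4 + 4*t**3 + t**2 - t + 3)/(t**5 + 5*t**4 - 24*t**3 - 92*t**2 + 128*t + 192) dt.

259*log(t - 4)/160 - 101*log(t - 2)/288 + log(t + 1)/45 - 791*log(t + 4)/288 + 873*log(t + 6)/160 + C

Factor the denominator: (t - 4)*(t - 2)*(t + 1)*(t + 4)*(t + 6).
Partial-fraction decomposition: 873/(160*(t + 6)) - 791/(288*(t + 4)) + 1/(45*(t + 1)) - 101/(288*(t - 2)) + 259/(160*(t - 4)).
Integrate each term: A/(t−a) contributes A·log|t−a|.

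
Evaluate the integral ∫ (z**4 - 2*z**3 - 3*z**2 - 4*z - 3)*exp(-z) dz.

(-z**4 - 2*z**3 - 3*z**2 - 2*z + 1)*exp(-z) + C

Use integration by parts with u = z**4 - 2*z**3 - 3*z**2 - 4*z - 3, dv = exp(-z) dz, so v = -exp(-z).
Apply parts 4 times (tabular method): alternate signs, differentiate u down to 0, integrate dv up.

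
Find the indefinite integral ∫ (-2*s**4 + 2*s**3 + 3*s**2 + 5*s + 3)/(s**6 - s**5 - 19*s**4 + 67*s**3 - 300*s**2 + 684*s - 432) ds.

-313*log(s - 4)/1500 - 9*log(s - 2)/208 + 11*log(s - 1)/210 + 327*log(s + 6)/2800 + 269*log(s**2 + 9)/6500 - 1399*atan(s/3)/9750 + C

Factor the denominator: (s - 4)*(s - 2)*(s - 1)*(s + 6)*(s**2 + 9).
Partial-fraction decomposition: (269*s - 1399)/(3250*(s**2 + 9)) + 327/(2800*(s + 6)) + 11/(210*(s - 1)) - 9/(208*(s - 2)) - 313/(1500*(s - 4)).
Integrate each term; A/(s−a) gives A·log|s−a|; the (Bs+D)/(s²+p²) term gives a log and an atan.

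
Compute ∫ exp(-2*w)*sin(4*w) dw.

Let I denote the integral. Integrate by parts with u = sin(4*w), dv = exp(-2*w) dw, so v = -exp(-2*w)/2: I = -exp(-2*w)*sin(4*w)/2 + 2·∫ exp(-2*w)*cos(4*w) dw.
Apply parts again with u = cos(4*w), dv = exp(-2*w) dw: ∫ exp(-2*w)*cos(4*w) dw = -exp(-2*w)*cos(4*w)/2 − 2·I. Substituting back brings back I: I = -exp(-2*w)*sin(4*w)/2 - exp(-2*w)*cos(4*w) − 4·I.
Solving for I: (1 + 4)·I equals the remaining terms, so I = (1/5)·(-exp(-2*w)*sin(4*w)/2 - exp(-2*w)*cos(4*w)).

-exp(-2*w)*sin(4*w)/10 - exp(-2*w)*cos(4*w)/5 + C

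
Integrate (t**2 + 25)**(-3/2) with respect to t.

t/(25*sqrt(t**2 + 25)) + C

Substitute t = 5·tan(θ), so dt = 5·sec(θ)^2 dθ and the radical becomes sqrt(t**2 + 25) = 5·sec(θ) by the Pythagorean identity.
Integrate the resulting trig expression in θ, then back-substitute tan(θ) = t/5, sec(θ) = sqrt(t**2 + 25)/5 (absorbing any constant into C).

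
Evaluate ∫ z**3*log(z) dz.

Use integration by parts with u = log(z), dv = z**3 dz.
Then du = 1/z dz and v = z**4/4.

z**4*log(z)/4 - z**4/16 + C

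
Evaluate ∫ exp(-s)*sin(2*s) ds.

-exp(-s)*sin(2*s)/5 - 2*exp(-s)*cos(2*s)/5 + C

Let I denote the integral. Integrate by parts with u = sin(2*s), dv = exp(-s) ds, so v = -exp(-s): I = -exp(-s)*sin(2*s) + 2·∫ exp(-s)*cos(2*s) ds.
Apply parts again with u = cos(2*s), dv = exp(-s) ds: ∫ exp(-s)*cos(2*s) ds = -exp(-s)*cos(2*s) − 2·I. Substituting back brings back I: I = -exp(-s)*sin(2*s) - 2*exp(-s)*cos(2*s) − 4·I.
Solving for I: (1 + 4)·I equals the remaining terms, so I = (1/5)·(-exp(-s)*sin(2*s) - 2*exp(-s)*cos(2*s)).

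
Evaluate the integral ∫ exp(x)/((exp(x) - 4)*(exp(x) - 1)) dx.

log(exp(x) - 4)/3 - log(exp(x) - 1)/3 + C

Let u = e^x, du = e^x dx.
The integral becomes ∫ du/((u-1)(u-4)); decompose into partial fractions.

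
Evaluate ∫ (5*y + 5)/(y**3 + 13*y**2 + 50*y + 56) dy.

-log(y + 2)/2 + 5*log(y + 4)/2 - 2*log(y + 7) + C

Factor the denominator: (y + 2)*(y + 4)*(y + 7).
Partial-fraction decomposition: -2/(y + 7) + 5/(2*(y + 4)) - 1/(2*(y + 2)).
Integrate each term: A/(y−a) contributes A·log|y−a|.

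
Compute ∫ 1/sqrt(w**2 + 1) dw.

log(w + sqrt(w**2 + 1)) + C

Substitute w = tan(θ), so dw = sec(θ)^2 dθ and the radical becomes sqrt(w**2 + 1) = sec(θ) by the Pythagorean identity.
Integrate the resulting trig expression in θ, then back-substitute tan(θ) = w, sec(θ) = sqrt(w**2 + 1) (absorbing any constant into C).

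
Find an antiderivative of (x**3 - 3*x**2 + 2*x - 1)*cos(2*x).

x**3*sin(2*x)/2 - 3*x**2*sin(2*x)/2 + 3*x**2*cos(2*x)/4 + x*sin(2*x)/4 - 3*x*cos(2*x)/2 + sin(2*x)/4 + cos(2*x)/8 + C

Use integration by parts with u = x**3 - 3*x**2 + 2*x - 1, dv = cos(2*x) dx, so v = sin(2*x)/2.
Apply parts 3 times (tabular method): alternate signs, differentiate u down to 0, integrate dv up.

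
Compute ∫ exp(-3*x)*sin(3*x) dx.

-exp(-3*x)*sin(3*x)/6 - exp(-3*x)*cos(3*x)/6 + C

Let I denote the integral. Integrate by parts with u = sin(3*x), dv = exp(-3*x) dx, so v = -exp(-3*x)/3: I = -exp(-3*x)*sin(3*x)/3 + ∫ exp(-3*x)*cos(3*x) dx.
Apply parts again with u = cos(3*x), dv = exp(-3*x) dx: ∫ exp(-3*x)*cos(3*x) dx = -exp(-3*x)*cos(3*x)/3 − I. Substituting back brings back I: I = -exp(-3*x)*sin(3*x)/3 - exp(-3*x)*cos(3*x)/3 − I.
Solving for I: (1 + 1)·I equals the remaining terms, so I = (1/2)·(-exp(-3*x)*sin(3*x)/3 - exp(-3*x)*cos(3*x)/3).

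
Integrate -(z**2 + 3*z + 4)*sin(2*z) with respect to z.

Use integration by parts with u = z**2 + 3*z + 4, dv = -sin(2*z) dz, so v = cos(2*z)/2.
Apply parts 2 times (tabular method): alternate signs, differentiate u down to 0, integrate dv up.

z**2*cos(2*z)/2 - z*sin(2*z)/2 + 3*z*cos(2*z)/2 - 3*sin(2*z)/4 + 7*cos(2*z)/4 + C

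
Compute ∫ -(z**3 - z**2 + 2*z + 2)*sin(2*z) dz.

Use integration by parts with u = z**3 - z**2 + 2*z + 2, dv = -sin(2*z) dz, so v = cos(2*z)/2.
Apply parts 3 times (tabular method): alternate signs, differentiate u down to 0, integrate dv up.

z**3*cos(2*z)/2 - 3*z**2*sin(2*z)/4 - z**2*cos(2*z)/2 + z*sin(2*z)/2 + z*cos(2*z)/4 - sin(2*z)/8 + 5*cos(2*z)/4 + C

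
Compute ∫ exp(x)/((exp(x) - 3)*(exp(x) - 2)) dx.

log(exp(x) - 3) - log(exp(x) - 2) + C

Let u = e^x, du = e^x dx.
The integral becomes ∫ du/((u-2)(u-3)); decompose into partial fractions.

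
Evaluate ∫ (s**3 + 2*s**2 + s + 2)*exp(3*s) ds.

Use integration by parts with u = s**3 + 2*s**2 + s + 2, dv = exp(3*s) ds, so v = exp(3*s)/3.
Apply parts 3 times (tabular method): alternate signs, differentiate u down to 0, integrate dv up.

(9*s**3 + 9*s**2 + 3*s + 17)*exp(3*s)/27 + C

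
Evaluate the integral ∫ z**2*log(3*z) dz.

z**3*(log(z) + log(3))/3 - z**3/9 + C

Use integration by parts with u = log(3*z), dv = z**2 dz.
Then du = 1/z dz and v = z**3/3.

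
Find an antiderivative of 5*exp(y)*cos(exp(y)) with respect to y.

5*sin(exp(y)) + C

Let u = exp(y), so du = (exp(y)) dy.
Rewriting, the integral becomes 5·∫ cos(u) du = 5·sin(u).
Substituting back, u = exp(y).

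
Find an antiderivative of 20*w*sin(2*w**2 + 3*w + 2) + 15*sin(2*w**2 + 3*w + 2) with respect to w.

-5*cos(2*w**2 + 3*w + 2) + C

Let u = 2*w**2 + 3*w + 2, so du = (4*w + 3) dw.
Rewriting, the integral becomes 5·∫ sin(u) du = 5·-cos(u).
Substituting back, u = 2*w**2 + 3*w + 2.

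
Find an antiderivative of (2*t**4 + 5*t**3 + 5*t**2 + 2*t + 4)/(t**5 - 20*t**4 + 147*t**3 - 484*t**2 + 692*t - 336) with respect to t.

Factor the denominator: (t - 7)*(t - 6)*(t - 4)*(t - 2)*(t - 1).
Partial-fraction decomposition: 1/(5*(t - 1)) - 5/(2*(t - 2)) + 77/(3*(t - 4)) - 967/(10*(t - 6)) + 226/(3*(t - 7)).
Integrate each term: A/(t−a) contributes A·log|t−a|.

226*log(t - 7)/3 - 967*log(t - 6)/10 + 77*log(t - 4)/3 - 5*log(t - 2)/2 + log(t - 1)/5 + C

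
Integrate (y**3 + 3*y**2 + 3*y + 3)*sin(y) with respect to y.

-y**3*cos(y) + 3*y**2*sin(y) - 3*y**2*cos(y) + 6*y*sin(y) + 3*y*cos(y) - 3*sin(y) + 3*cos(y) + C

Use integration by parts with u = y**3 + 3*y**2 + 3*y + 3, dv = sin(y) dy, so v = -cos(y).
Apply parts 3 times (tabular method): alternate signs, differentiate u down to 0, integrate dv up.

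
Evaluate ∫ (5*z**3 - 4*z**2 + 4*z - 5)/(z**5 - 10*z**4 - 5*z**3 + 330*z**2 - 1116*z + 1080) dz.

955*log(z - 6)/144 - 90*log(z - 5)/11 + 53*log(z - 3)/27 - 9*log(z - 2)/32 - 1253*log(z + 6)/9504 + C

Factor the denominator: (z - 6)*(z - 5)*(z - 3)*(z - 2)*(z + 6).
Partial-fraction decomposition: -1253/(9504*(z + 6)) - 9/(32*(z - 2)) + 53/(27*(z - 3)) - 90/(11*(z - 5)) + 955/(144*(z - 6)).
Integrate each term: A/(z−a) contributes A·log|z−a|.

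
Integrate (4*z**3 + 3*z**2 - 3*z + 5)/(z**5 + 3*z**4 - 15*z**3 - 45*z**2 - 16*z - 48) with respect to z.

297*log(z - 4)/952 + 67*log(z + 3)/70 - 191*log(z + 4)/136 + 23*log(z**2 + 1)/340 + atan(z)/170 + C

Factor the denominator: (z - 4)*(z + 3)*(z + 4)*(z**2 + 1).
Partial-fraction decomposition: (23*z + 1)/(170*(z**2 + 1)) - 191/(136*(z + 4)) + 67/(70*(z + 3)) + 297/(952*(z - 4)).
Integrate each term; A/(z−a) gives A·log|z−a|; the (Bz+D)/(z²+p²) term gives a log and an atan.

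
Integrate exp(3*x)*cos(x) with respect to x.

Let I denote the integral. Integrate by parts with u = cos(x), dv = exp(3*x) dx, so v = exp(3*x)/3: I = exp(3*x)*cos(x)/3 + (1/3)·∫ exp(3*x)*sin(x) dx.
Apply parts again with u = sin(x), dv = exp(3*x) dx: ∫ exp(3*x)*sin(x) dx = exp(3*x)*sin(x)/3 − (1/3)·I. Substituting back brings back I: I = exp(3*x)*sin(x)/9 + exp(3*x)*cos(x)/3 − (1/9)·I.
Solving for I: (1 + 1/9)·I equals the remaining terms, so I = (9/10)·(exp(3*x)*sin(x)/9 + exp(3*x)*cos(x)/3).

exp(3*x)*sin(x)/10 + 3*exp(3*x)*cos(x)/10 + C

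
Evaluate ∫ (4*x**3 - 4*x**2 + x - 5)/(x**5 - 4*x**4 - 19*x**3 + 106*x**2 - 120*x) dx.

log(x)/24 + 191*log(x - 4)/72 - 35*log(x - 3)/12 + 13*log(x - 2)/28 - 61*log(x + 5)/252 + C

Factor the denominator: x*(x - 4)*(x - 3)*(x - 2)*(x + 5).
Partial-fraction decomposition: -61/(252*(x + 5)) + 13/(28*(x - 2)) - 35/(12*(x - 3)) + 191/(72*(x - 4)) + 1/(24*x).
Integrate each term: A/(x−a) contributes A·log|x−a|.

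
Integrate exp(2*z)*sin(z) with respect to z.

Let I denote the integral. Integrate by parts with u = sin(z), dv = exp(2*z) dz, so v = exp(2*z)/2: I = exp(2*z)*sin(z)/2 − (1/2)·∫ exp(2*z)*cos(z) dz.
Apply parts again with u = cos(z), dv = exp(2*z) dz: ∫ exp(2*z)*cos(z) dz = exp(2*z)*cos(z)/2 + (1/2)·I. Substituting back brings back I: I = exp(2*z)*sin(z)/2 - exp(2*z)*cos(z)/4 − (1/4)·I.
Solving for I: (1 + 1/4)·I equals the remaining terms, so I = (4/5)·(exp(2*z)*sin(z)/2 - exp(2*z)*cos(z)/4).

2*exp(2*z)*sin(z)/5 - exp(2*z)*cos(z)/5 + C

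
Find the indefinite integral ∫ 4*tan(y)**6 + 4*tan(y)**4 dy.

4*tan(y)**5/5 + C

Let u = tan(y), so du = (tan(y)**2 + 1) dy.
Rewriting, the integral becomes 4·∫ u^4 du = 4·u^5/5.
Substituting back, u = tan(y).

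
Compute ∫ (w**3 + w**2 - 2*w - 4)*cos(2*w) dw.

w**3*sin(2*w)/2 + w**2*sin(2*w)/2 + 3*w**2*cos(2*w)/4 - 7*w*sin(2*w)/4 + w*cos(2*w)/2 - 9*sin(2*w)/4 - 7*cos(2*w)/8 + C

Use integration by parts with u = w**3 + w**2 - 2*w - 4, dv = cos(2*w) dw, so v = sin(2*w)/2.
Apply parts 3 times (tabular method): alternate signs, differentiate u down to 0, integrate dv up.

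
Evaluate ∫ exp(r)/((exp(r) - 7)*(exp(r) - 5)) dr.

Let u = e^r, du = e^r dr.
The integral becomes ∫ du/((u-7)(u-5)); decompose into partial fractions.

log(exp(r) - 7)/2 - log(exp(r) - 5)/2 + C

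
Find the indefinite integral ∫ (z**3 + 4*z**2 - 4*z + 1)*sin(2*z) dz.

Use integration by parts with u = z**3 + 4*z**2 - 4*z + 1, dv = sin(2*z) dz, so v = -cos(2*z)/2.
Apply parts 3 times (tabular method): alternate signs, differentiate u down to 0, integrate dv up.

-z**3*cos(2*z)/2 + 3*z**2*sin(2*z)/4 - 2*z**2*cos(2*z) + 2*z*sin(2*z) + 11*z*cos(2*z)/4 - 11*sin(2*z)/8 + cos(2*z)/2 + C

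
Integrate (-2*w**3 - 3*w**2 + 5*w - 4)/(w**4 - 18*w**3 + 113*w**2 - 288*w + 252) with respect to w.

-401*log(w - 7)/10 + 257*log(w - 6)/6 - 35*log(w - 3)/6 + 11*log(w - 2)/10 + C

Factor the denominator: (w - 7)*(w - 6)*(w - 3)*(w - 2).
Partial-fraction decomposition: 11/(10*(w - 2)) - 35/(6*(w - 3)) + 257/(6*(w - 6)) - 401/(10*(w - 7)).
Integrate each term: A/(w−a) contributes A·log|w−a|.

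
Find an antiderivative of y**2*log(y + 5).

y**3*log(y + 5)/3 - y**3/9 + 5*y**2/6 - 25*y/3 + 125*log(y + 5)/3 + C

Use integration by parts with u = log(y + 5), dv = y**2 dy.
Then du = 1/(y + 5) dy and v = y**3/3.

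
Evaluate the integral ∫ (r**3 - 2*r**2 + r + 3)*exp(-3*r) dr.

(-9*r**3 + 9*r**2 - 3*r - 28)*exp(-3*r)/27 + C

Use integration by parts with u = r**3 - 2*r**2 + r + 3, dv = exp(-3*r) dr, so v = -exp(-3*r)/3.
Apply parts 3 times (tabular method): alternate signs, differentiate u down to 0, integrate dv up.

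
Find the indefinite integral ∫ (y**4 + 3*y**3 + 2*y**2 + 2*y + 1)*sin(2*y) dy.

-y**4*cos(2*y)/2 + y**3*sin(2*y) - 3*y**3*cos(2*y)/2 + 9*y**2*sin(2*y)/4 + y**2*cos(2*y)/2 - y*sin(2*y)/2 + 5*y*cos(2*y)/4 - 5*sin(2*y)/8 - 3*cos(2*y)/4 + C

Use integration by parts with u = y**4 + 3*y**3 + 2*y**2 + 2*y + 1, dv = sin(2*y) dy, so v = -cos(2*y)/2.
Apply parts 4 times (tabular method): alternate signs, differentiate u down to 0, integrate dv up.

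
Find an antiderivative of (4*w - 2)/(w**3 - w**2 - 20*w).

Factor the denominator: w*(w - 5)*(w + 4).
Partial-fraction decomposition: -1/(2*(w + 4)) + 2/(5*(w - 5)) + 1/(10*w).
Integrate each term: A/(w−a) contributes A·log|w−a|.

log(w)/10 + 2*log(w - 5)/5 - log(w + 4)/2 + C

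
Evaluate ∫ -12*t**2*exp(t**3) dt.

Let u = t**3, so du = (3*t**2) dt.
Rewriting, the integral becomes -4·∫ e^u du = -4·e^u.
Substituting back, u = t**3.

-4*exp(t**3) + C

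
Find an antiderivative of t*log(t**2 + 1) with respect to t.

t**2*log(t**2 + 1)/2 - t**2/2 + log(t**2 + 1)/2 + C

Let u = t**2 + 1, so du = (2*t) dt.
The integral becomes (1/2)·∫ log(u) du; integrate by parts with u′=log(u), dv′=du.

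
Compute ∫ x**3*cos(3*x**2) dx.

Let u = x², du = 2x dx; rewrite as (1/2)∫ u^1·cos(3u) du.
Now integrate by parts 1 time.

x**2*sin(3*x**2)/6 + cos(3*x**2)/18 + C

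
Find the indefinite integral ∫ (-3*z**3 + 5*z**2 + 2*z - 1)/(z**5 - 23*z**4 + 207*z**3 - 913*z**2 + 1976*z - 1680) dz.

Factor the denominator: (z - 7)*(z - 5)*(z - 4)**2*(z - 3).
Partial-fraction decomposition: -31/(8*(z - 3)) - 137/(3*(z - 4)) - 35/(z - 4)**2 + 241/(4*(z - 5)) - 257/(24*(z - 7)).
Integrate each term; A/(z−a) gives A·log|z−a|; A/(z−a)² gives −A/(z−a).

-257*log(z - 7)/24 + 241*log(z - 5)/4 - 137*log(z - 4)/3 - 31*log(z - 3)/8 + 35/(z - 4) + C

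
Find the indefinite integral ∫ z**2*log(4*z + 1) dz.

Use integration by parts with u = log(4*z + 1), dv = z**2 dz.
Then du = 4/(4*z + 1) dz and v = z**3/3.

z**3*log(4*z + 1)/3 - z**3/9 + z**2/24 - z/48 + log(4*z + 1)/192 + C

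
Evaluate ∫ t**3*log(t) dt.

t**4*log(t)/4 - t**4/16 + C

Use integration by parts with u = log(t), dv = t**3 dt.
Then du = 1/t dt and v = t**4/4.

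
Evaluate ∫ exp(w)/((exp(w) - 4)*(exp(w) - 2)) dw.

log(exp(w) - 4)/2 - log(exp(w) - 2)/2 + C

Let u = e^w, du = e^w dw.
The integral becomes ∫ du/((u-2)(u-4)); decompose into partial fractions.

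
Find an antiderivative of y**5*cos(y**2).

Let u = y², du = 2y dy; rewrite as (1/2)∫ u^2·cos(1u) du.
Now integrate by parts 2 times.

y**4*sin(y**2)/2 + y**2*cos(y**2) - sin(y**2) + C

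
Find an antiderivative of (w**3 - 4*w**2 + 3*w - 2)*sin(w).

-w**3*cos(w) + 3*w**2*sin(w) + 4*w**2*cos(w) - 8*w*sin(w) + 3*w*cos(w) - 3*sin(w) - 6*cos(w) + C

Use integration by parts with u = w**3 - 4*w**2 + 3*w - 2, dv = sin(w) dw, so v = -cos(w).
Apply parts 3 times (tabular method): alternate signs, differentiate u down to 0, integrate dv up.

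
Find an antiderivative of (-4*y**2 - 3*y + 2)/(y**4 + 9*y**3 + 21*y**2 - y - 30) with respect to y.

Factor the denominator: (y - 1)*(y + 2)*(y + 3)*(y + 5).
Partial-fraction decomposition: 83/(36*(y + 5)) - 25/(8*(y + 3)) + 8/(9*(y + 2)) - 5/(72*(y - 1)).
Integrate each term: A/(y−a) contributes A·log|y−a|.

-5*log(y - 1)/72 + 8*log(y + 2)/9 - 25*log(y + 3)/8 + 83*log(y + 5)/36 + C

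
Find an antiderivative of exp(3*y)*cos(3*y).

exp(3*y)*sin(3*y)/6 + exp(3*y)*cos(3*y)/6 + C

Let I denote the integral. Integrate by parts with u = cos(3*y), dv = exp(3*y) dy, so v = exp(3*y)/3: I = exp(3*y)*cos(3*y)/3 + ∫ exp(3*y)*sin(3*y) dy.
Apply parts again with u = sin(3*y), dv = exp(3*y) dy: ∫ exp(3*y)*sin(3*y) dy = exp(3*y)*sin(3*y)/3 − I. Substituting back brings back I: I = exp(3*y)*sin(3*y)/3 + exp(3*y)*cos(3*y)/3 − I.
Solving for I: (1 + 1)·I equals the remaining terms, so I = (1/2)·(exp(3*y)*sin(3*y)/3 + exp(3*y)*cos(3*y)/3).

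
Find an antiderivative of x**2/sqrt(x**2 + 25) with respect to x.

Substitute x = 5·tan(θ), so dx = 5·sec(θ)^2 dθ and the radical becomes sqrt(x**2 + 25) = 5·sec(θ) by the Pythagorean identity.
Integrate the resulting trig expression in θ, then back-substitute tan(θ) = x/5, sec(θ) = sqrt(x**2 + 25)/5 (absorbing any constant into C).

x*sqrt(x**2 + 25)/2 - 25*log(x + sqrt(x**2 + 25))/2 + C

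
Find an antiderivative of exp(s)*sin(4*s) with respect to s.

Let I denote the integral. Integrate by parts with u = sin(4*s), dv = exp(s) ds, so v = exp(s): I = exp(s)*sin(4*s) − 4·∫ exp(s)*cos(4*s) ds.
Apply parts again with u = cos(4*s), dv = exp(s) ds: ∫ exp(s)*cos(4*s) ds = exp(s)*cos(4*s) + 4·I. Substituting back brings back I: I = exp(s)*sin(4*s) - 4*exp(s)*cos(4*s) − 16·I.
Solving for I: (1 + 16)·I equals the remaining terms, so I = (1/17)·(exp(s)*sin(4*s) - 4*exp(s)*cos(4*s)).

exp(s)*sin(4*s)/17 - 4*exp(s)*cos(4*s)/17 + C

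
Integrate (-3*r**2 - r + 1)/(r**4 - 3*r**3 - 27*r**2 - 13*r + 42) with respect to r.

-17*log(r - 7)/60 + log(r - 1)/24 - log(r + 2)/3 + 23*log(r + 3)/40 + C

Factor the denominator: (r - 7)*(r - 1)*(r + 2)*(r + 3).
Partial-fraction decomposition: 23/(40*(r + 3)) - 1/(3*(r + 2)) + 1/(24*(r - 1)) - 17/(60*(r - 7)).
Integrate each term: A/(r−a) contributes A·log|r−a|.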